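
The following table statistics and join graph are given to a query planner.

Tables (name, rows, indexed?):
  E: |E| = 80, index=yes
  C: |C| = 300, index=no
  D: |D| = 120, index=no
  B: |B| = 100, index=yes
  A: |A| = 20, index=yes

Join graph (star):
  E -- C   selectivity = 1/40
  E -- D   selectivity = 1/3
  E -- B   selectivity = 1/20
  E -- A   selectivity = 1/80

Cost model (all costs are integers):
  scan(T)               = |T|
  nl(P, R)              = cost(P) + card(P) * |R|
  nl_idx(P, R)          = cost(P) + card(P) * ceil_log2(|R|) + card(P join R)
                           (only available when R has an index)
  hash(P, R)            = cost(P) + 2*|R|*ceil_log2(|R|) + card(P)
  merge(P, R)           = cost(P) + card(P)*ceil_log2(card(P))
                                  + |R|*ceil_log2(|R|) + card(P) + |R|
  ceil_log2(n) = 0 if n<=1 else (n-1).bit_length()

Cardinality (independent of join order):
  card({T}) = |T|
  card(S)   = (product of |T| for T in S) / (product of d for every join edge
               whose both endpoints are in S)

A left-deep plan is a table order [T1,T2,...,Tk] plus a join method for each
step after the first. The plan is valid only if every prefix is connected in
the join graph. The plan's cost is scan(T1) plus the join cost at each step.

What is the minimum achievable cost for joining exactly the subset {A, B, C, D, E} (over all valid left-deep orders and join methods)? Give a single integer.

6500

Selinger DP over subsets of {A,B,C,D,E}:
  {E}: scan cost=80, card=80
  {C}: scan cost=300, card=300
  {D}: scan cost=120, card=120
  {B}: scan cost=100, card=100
  {A}: scan cost=20, card=20
  {CE}: card=600; try (E,hash)→1720, (E,nl_idx)→3000, (C,merge)→3720, (E,merge)→3940, (C,hash)→5560, (C,nl)→24080 …(+1); best=1720 via (E,hash)
  {DE}: card=3200; try (E,hash)→1360, (D,merge)→1680, (E,merge)→1720, (D,hash)→1840, (E,nl_idx)→4160, (D,nl)→9680 …(+1); best=1360 via (E,hash)
  {BE}: card=400; try (B,nl_idx)→1040, (E,nl_idx)→1200, (E,hash)→1320, (B,merge)→1520, (E,merge)→1540, (B,hash)→1560 …(+2); best=1040 via (B,nl_idx)
  {AE}: card=20; try (E,nl_idx)→180, (A,hash)→360, (A,nl_idx)→500, (E,merge)→780, (A,merge)→840, (E,hash)→1160 …(+2); best=180 via (E,nl_idx)
  {CDE}: card=24000; try (D,hash)→4000, (D,merge)→9280, (C,hash)→9960, (C,merge)→45960, (D,nl)→73720, (C,nl)→961360; best=4000 via (D,hash)
  {BCE}: card=3000; try (B,hash)→3720, (C,hash)→6840, (C,merge)→8040, (B,nl_idx)→8920, (B,merge)→9120, (B,nl)→61720 …(+1); best=3720 via (B,hash)
  {ACE}: card=150; try (A,hash)→2520, (C,merge)→3300, (A,nl_idx)→4870, (C,hash)→5600, (C,nl)→6180, (A,merge)→8440 …(+1); best=2520 via (A,hash)
  {BDE}: card=16000; try (D,hash)→3120, (B,hash)→5960, (D,merge)→6000, (B,nl_idx)→39760, (B,merge)→43760, (D,nl)→49040 …(+1); best=3120 via (D,hash)
  {ADE}: card=800; try (D,merge)→1260, (D,hash)→1880, (D,nl)→2580, (A,hash)→4760, (A,nl_idx)→18160, (A,merge)→43080 …(+1); best=1260 via (D,merge)
  {ABE}: card=100; try (B,nl_idx)→420, (B,merge)→1100, (B,hash)→1600, (A,hash)→1640, (B,nl)→2180, (A,nl_idx)→3140 …(+2); best=420 via (B,nl_idx)
  {BCDE}: card=120000; try (D,hash)→8400, (C,hash)→24520, (B,hash)→29400, (D,merge)→43680, (C,merge)→246120, (B,nl_idx)→292000 …(+4); best=8400 via (D,hash)
  {ACDE}: card=6000; try (D,hash)→4350, (D,merge)→4830, (C,hash)→7460, (C,merge)→13060, (D,nl)→20520, (A,hash)→28200 …(+4); best=4350 via (D,hash)
  {ABCE}: card=750; try (B,hash)→4070, (C,merge)→4220, (B,nl_idx)→4320, (B,merge)→4670, (C,hash)→5920, (A,hash)→6920 …(+5); best=4070 via (B,hash)
  {ABDE}: card=4000; try (D,merge)→2180, (D,hash)→2200, (B,hash)→3460, (B,merge)→10860, (B,nl_idx)→10860, (D,nl)→12420 …(+5); best=2180 via (D,merge)
  {ABCDE}: card=30000; try (D,hash)→6500, (C,hash)→11580, (B,hash)→11750, (D,merge)→13280, (C,merge)→57180, (B,nl_idx)→76350 …(+8); best=6500 via (D,hash)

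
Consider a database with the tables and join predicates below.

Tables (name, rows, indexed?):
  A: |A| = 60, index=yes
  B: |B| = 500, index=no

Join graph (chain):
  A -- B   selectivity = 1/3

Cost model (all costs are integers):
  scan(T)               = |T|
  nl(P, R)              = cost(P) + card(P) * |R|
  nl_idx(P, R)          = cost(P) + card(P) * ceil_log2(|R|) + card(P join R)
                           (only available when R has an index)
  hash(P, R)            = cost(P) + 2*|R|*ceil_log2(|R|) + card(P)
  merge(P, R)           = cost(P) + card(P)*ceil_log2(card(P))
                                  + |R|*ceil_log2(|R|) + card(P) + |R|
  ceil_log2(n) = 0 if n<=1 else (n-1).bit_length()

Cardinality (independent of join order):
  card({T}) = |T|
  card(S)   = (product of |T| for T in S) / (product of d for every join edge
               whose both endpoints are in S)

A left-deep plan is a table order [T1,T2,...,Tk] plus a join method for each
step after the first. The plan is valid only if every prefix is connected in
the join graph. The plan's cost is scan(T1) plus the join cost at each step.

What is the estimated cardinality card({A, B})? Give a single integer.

Tables in S: A(60), B(500)
Edges inside S: A-B(d=3)
numerator = 60 * 500 = 30000
denominator = 3 = 3
card(S) = 30000 / 3 = 10000

10000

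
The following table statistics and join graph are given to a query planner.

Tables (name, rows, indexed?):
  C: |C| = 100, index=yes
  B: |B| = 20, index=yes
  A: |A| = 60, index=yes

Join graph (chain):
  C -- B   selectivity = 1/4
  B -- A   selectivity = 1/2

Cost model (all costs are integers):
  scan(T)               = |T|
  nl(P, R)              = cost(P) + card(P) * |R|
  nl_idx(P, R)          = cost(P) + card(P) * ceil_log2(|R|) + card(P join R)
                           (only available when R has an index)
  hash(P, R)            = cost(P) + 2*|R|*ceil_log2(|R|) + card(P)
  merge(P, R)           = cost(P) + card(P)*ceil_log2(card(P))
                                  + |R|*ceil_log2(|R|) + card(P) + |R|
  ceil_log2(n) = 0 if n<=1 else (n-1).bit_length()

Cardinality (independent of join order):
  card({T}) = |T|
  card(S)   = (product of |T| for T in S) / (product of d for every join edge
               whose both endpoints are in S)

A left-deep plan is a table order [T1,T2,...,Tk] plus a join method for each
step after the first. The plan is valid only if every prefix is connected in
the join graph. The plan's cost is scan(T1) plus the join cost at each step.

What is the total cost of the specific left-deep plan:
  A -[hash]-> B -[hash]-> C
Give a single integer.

2320

step 1: scan A: cost=60, card=60
step 2: join B via hash
    card(P join B) = 60*20/(2) = 600
    cost = 60 + 2*20*5 + 60 = 320
step 3: join C via hash
    card(P join C) = 600*100/(4) = 15000
    cost = 320 + 2*100*7 + 600 = 2320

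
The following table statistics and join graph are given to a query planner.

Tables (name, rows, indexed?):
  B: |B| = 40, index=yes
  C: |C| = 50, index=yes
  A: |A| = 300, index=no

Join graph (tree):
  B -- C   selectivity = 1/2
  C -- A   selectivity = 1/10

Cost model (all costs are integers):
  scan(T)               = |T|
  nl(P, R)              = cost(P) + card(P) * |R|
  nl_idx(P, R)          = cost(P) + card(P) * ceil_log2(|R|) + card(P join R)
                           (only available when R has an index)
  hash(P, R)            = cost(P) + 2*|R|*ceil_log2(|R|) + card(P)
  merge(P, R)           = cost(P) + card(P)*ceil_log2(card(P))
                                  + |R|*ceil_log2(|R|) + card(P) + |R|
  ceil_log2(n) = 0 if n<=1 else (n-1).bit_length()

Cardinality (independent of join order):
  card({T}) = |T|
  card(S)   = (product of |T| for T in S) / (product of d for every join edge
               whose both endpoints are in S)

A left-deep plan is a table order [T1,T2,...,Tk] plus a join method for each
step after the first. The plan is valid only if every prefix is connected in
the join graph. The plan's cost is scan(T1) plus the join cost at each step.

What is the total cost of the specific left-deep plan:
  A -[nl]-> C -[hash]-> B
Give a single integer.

step 1: scan A: cost=300, card=300
step 2: join C via nl
    card(P join C) = 300*50/(10) = 1500
    cost = 300 + 300*50 = 15300
step 3: join B via hash
    card(P join B) = 1500*40/(2) = 30000
    cost = 15300 + 2*40*6 + 1500 = 17280

17280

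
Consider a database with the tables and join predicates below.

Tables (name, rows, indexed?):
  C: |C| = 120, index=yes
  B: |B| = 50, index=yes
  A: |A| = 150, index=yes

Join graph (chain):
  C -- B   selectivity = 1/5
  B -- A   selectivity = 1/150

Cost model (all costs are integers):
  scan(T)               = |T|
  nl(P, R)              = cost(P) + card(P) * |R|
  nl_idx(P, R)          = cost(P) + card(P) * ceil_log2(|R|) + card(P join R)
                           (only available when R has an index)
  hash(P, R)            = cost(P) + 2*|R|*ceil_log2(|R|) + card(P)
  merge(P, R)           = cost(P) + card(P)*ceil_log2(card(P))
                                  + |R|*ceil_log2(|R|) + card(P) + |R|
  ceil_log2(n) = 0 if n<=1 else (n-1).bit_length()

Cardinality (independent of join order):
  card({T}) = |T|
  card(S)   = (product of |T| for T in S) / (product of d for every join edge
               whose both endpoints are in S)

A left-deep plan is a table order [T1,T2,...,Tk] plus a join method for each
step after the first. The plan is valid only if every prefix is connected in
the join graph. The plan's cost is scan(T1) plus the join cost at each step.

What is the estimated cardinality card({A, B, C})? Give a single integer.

1200

Tables in S: A(150), B(50), C(120)
Edges inside S: C-B(d=5), B-A(d=150)
numerator = 150 * 50 * 120 = 900000
denominator = 5 * 150 = 750
card(S) = 900000 / 750 = 1200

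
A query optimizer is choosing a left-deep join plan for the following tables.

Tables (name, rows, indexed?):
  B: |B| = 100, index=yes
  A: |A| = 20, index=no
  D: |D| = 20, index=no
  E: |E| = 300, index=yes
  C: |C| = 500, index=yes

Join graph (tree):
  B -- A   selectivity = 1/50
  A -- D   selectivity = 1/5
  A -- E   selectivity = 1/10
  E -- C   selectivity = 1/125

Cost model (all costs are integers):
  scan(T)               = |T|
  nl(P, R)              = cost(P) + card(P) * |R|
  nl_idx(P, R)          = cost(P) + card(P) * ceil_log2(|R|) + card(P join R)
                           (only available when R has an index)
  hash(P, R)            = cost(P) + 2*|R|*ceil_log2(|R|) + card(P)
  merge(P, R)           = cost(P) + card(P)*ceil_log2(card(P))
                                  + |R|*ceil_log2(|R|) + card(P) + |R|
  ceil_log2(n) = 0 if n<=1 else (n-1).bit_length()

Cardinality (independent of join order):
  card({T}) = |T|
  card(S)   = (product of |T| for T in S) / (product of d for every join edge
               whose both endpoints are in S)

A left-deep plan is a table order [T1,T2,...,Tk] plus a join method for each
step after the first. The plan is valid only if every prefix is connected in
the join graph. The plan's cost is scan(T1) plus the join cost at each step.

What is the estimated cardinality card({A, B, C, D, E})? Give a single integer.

Tables in S: A(20), B(100), C(500), D(20), E(300)
Edges inside S: B-A(d=50), A-D(d=5), A-E(d=10), E-C(d=125)
numerator = 20 * 100 * 500 * 20 * 300 = 6000000000
denominator = 50 * 5 * 10 * 125 = 312500
card(S) = 6000000000 / 312500 = 19200

19200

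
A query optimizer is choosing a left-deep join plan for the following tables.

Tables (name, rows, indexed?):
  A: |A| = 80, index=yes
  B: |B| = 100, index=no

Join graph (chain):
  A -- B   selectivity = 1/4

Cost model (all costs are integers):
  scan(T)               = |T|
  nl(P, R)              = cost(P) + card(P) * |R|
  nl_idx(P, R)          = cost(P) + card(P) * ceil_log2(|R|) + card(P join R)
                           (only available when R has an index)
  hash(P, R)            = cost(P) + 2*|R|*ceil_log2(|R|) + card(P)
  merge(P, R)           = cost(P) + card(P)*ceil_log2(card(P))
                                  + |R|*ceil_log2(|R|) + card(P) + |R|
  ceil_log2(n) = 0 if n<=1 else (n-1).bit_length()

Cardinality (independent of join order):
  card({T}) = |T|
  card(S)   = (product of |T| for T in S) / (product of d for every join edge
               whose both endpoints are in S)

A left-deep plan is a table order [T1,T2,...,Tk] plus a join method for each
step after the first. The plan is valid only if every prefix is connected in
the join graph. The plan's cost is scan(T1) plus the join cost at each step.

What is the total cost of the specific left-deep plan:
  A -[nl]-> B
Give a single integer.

step 1: scan A: cost=80, card=80
step 2: join B via nl
    card(P join B) = 80*100/(4) = 2000
    cost = 80 + 80*100 = 8080

8080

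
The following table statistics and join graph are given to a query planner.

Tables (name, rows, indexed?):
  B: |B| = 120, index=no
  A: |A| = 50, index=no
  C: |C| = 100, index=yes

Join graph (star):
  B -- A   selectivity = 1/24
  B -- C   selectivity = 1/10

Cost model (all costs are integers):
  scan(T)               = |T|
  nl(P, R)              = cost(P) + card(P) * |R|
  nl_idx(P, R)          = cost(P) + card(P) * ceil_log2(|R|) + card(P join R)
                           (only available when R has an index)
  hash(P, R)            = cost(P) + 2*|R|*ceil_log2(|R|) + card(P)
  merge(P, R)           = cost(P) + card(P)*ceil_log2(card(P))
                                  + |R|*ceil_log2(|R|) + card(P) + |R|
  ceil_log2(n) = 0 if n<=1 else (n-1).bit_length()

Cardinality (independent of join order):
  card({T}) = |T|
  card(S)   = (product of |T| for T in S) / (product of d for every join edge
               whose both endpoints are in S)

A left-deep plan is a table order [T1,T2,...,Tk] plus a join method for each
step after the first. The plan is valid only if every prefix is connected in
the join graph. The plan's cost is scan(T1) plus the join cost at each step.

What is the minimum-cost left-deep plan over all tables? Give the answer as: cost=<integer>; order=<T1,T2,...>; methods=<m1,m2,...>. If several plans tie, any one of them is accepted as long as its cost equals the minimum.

cost=2490; order=B,A,C; methods=hash,hash

Selinger DP (subsets sized 1..n):
  {B}: scan cost=120, card=120
  {A}: scan cost=50, card=50
  {C}: scan cost=100, card=100
  {AB}: card=250; try (A,hash)→840, (B,merge)→1360, (A,merge)→1430, (B,hash)→1780, (B,nl)→6050, (A,nl)→6120; best=840 via (A,hash)
  {BC}: card=1200; try (C,hash)→1640, (B,merge)→1860, (C,merge)→1880, (B,hash)→1880, (C,nl_idx)→2160, (B,nl)→12100 …(+1); best=1640 via (C,hash)
  {ABC}: card=2500; try (C,hash)→2490, (A,hash)→3440, (C,merge)→3890, (C,nl_idx)→5090, (A,merge)→16390, (C,nl)→25840 …(+1); best=2490 via (C,hash)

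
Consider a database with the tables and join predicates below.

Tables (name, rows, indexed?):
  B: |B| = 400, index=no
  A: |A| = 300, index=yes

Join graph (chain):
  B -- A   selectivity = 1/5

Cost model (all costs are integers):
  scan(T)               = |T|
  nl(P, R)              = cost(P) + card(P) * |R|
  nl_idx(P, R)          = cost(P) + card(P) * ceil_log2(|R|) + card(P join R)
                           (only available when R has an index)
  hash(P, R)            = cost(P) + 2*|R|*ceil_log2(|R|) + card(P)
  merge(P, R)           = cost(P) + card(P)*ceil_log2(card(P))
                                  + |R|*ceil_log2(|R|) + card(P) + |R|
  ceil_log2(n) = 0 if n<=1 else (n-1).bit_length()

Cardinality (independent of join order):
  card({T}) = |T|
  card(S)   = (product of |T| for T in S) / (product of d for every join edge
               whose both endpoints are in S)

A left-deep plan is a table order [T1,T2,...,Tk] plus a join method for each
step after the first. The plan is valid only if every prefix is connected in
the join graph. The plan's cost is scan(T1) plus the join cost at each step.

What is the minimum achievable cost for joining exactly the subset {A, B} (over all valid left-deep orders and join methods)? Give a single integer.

6200

Selinger DP over subsets of {A,B}:
  {B}: scan cost=400, card=400
  {A}: scan cost=300, card=300
  {AB}: card=24000; try (A,hash)→6200, (B,merge)→7300, (A,merge)→7400, (B,hash)→7800, (A,nl_idx)→28000, (B,nl)→120300 …(+1); best=6200 via (A,hash)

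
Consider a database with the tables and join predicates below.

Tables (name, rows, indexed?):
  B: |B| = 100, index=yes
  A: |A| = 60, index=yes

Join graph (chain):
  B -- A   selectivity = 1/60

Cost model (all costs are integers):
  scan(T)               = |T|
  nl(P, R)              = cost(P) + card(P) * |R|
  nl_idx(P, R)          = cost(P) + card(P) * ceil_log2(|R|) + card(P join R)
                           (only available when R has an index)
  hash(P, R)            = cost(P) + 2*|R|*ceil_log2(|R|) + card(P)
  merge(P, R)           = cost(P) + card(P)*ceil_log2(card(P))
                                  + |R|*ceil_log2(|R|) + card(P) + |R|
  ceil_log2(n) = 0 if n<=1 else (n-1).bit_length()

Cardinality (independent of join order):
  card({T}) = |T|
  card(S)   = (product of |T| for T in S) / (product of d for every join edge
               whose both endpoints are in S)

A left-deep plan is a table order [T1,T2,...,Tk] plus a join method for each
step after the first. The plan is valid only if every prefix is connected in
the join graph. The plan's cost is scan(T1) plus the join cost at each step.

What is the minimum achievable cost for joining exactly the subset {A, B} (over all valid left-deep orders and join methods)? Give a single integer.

Selinger DP over subsets of {A,B}:
  {B}: scan cost=100, card=100
  {A}: scan cost=60, card=60
  {AB}: card=100; try (B,nl_idx)→580, (A,nl_idx)→800, (A,hash)→920, (B,merge)→1280, (A,merge)→1320, (B,hash)→1520 …(+2); best=580 via (B,nl_idx)

580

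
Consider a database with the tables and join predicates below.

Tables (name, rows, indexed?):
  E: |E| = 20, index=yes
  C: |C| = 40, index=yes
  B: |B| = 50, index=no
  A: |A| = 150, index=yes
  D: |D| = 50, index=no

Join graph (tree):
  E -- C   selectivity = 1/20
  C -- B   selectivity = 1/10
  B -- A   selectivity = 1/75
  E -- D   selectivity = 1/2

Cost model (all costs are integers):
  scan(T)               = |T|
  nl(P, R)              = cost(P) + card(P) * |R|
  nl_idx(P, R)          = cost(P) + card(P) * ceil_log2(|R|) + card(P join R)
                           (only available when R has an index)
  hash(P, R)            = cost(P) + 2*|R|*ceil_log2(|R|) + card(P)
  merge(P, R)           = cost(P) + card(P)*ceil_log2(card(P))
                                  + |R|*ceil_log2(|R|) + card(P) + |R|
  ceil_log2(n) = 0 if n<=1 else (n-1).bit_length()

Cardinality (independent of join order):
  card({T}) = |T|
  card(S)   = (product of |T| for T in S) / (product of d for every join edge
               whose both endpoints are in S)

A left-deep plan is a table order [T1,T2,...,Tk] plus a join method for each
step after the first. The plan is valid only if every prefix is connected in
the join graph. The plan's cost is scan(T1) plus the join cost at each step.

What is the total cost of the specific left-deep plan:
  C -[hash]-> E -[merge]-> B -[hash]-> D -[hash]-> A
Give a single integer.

9110

step 1: scan C: cost=40, card=40
step 2: join E via hash
    card(P join E) = 40*20/(20) = 40
    cost = 40 + 2*20*5 + 40 = 280
step 3: join B via merge
    card(P join B) = 40*50/(10) = 200
    cost = 280 + 40*6 + 50*6 + 40 + 50 = 910
step 4: join D via hash
    card(P join D) = 200*50/(2) = 5000
    cost = 910 + 2*50*6 + 200 = 1710
step 5: join A via hash
    card(P join A) = 5000*150/(75) = 10000
    cost = 1710 + 2*150*8 + 5000 = 9110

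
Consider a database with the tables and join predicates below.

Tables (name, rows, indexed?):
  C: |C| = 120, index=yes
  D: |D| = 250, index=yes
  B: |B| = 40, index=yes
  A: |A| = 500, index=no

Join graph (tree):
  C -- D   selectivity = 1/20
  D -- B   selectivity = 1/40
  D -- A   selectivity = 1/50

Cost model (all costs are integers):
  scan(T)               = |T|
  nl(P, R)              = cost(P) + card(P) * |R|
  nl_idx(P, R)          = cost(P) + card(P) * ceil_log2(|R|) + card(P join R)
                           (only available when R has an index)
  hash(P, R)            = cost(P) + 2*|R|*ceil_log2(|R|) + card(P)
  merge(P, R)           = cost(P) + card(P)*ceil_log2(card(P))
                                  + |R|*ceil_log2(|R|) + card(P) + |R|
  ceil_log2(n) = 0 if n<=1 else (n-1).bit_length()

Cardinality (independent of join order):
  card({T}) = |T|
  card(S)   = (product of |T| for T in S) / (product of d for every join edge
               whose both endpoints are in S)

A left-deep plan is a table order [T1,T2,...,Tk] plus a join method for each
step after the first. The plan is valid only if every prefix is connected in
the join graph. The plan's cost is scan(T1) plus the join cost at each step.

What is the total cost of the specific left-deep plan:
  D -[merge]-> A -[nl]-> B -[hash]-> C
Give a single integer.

step 1: scan D: cost=250, card=250
step 2: join A via merge
    card(P join A) = 250*500/(50) = 2500
    cost = 250 + 250*8 + 500*9 + 250 + 500 = 7500
step 3: join B via nl
    card(P join B) = 2500*40/(40) = 2500
    cost = 7500 + 2500*40 = 107500
step 4: join C via hash
    card(P join C) = 2500*120/(20) = 15000
    cost = 107500 + 2*120*7 + 2500 = 111680

111680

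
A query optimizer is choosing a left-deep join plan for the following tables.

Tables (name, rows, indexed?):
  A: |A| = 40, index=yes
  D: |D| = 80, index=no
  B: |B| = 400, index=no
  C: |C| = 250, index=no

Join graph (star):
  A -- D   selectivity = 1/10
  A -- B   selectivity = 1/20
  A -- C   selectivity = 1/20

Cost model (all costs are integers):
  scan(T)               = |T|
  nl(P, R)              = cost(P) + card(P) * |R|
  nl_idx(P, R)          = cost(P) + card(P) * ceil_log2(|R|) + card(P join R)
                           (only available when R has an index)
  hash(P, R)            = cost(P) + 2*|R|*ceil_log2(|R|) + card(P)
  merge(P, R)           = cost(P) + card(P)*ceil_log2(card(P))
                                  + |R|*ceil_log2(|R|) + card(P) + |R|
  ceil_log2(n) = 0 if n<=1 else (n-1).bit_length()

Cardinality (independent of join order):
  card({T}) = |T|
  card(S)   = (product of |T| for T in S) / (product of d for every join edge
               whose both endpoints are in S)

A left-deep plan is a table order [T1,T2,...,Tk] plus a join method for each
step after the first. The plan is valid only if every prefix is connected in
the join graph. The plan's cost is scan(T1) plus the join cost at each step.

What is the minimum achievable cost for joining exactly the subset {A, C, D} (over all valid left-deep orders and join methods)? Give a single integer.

Selinger DP over subsets of {A,C,D}:
  {A}: scan cost=40, card=40
  {D}: scan cost=80, card=80
  {C}: scan cost=250, card=250
  {AD}: card=320; try (A,hash)→640, (A,nl_idx)→880, (D,merge)→960, (A,merge)→1000, (D,hash)→1200, (D,nl)→3240 …(+1); best=640 via (A,hash)
  {AC}: card=500; try (A,hash)→980, (A,nl_idx)→2250, (C,merge)→2570, (A,merge)→2780, (C,hash)→4080, (C,nl)→10040 …(+1); best=980 via (A,hash)
  {ACD}: card=4000; try (D,hash)→2600, (C,hash)→4960, (C,merge)→6090, (D,merge)→6620, (D,nl)→40980, (C,nl)→80640; best=2600 via (D,hash)

2600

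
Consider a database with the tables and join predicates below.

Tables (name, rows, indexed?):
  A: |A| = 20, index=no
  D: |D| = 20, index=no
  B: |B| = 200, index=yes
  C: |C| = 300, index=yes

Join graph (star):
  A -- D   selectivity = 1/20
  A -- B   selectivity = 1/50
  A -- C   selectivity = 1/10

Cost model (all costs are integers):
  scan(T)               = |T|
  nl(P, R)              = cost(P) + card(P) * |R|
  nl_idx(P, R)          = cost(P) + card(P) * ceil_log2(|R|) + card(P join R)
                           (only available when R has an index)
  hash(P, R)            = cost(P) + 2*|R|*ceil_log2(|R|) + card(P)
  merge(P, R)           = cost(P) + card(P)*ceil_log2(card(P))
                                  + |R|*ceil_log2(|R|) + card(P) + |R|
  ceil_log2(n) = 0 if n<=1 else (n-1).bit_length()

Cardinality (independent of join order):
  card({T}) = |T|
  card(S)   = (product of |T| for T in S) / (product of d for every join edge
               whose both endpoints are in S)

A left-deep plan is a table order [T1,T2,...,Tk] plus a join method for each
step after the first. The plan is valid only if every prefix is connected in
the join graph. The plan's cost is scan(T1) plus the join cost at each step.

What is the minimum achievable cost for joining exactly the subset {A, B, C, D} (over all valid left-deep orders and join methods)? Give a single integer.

Selinger DP over subsets of {A,B,C,D}:
  {A}: scan cost=20, card=20
  {D}: scan cost=20, card=20
  {B}: scan cost=200, card=200
  {C}: scan cost=300, card=300
  {AD}: card=20; try (D,hash)→240, (A,hash)→240, (D,merge)→260, (A,merge)→260, (D,nl)→420, (A,nl)→420; best=240 via (D,hash)
  {AB}: card=80; try (B,nl_idx)→260, (A,hash)→600, (B,merge)→1940, (A,merge)→2120, (B,hash)→3240, (B,nl)→4020 …(+1); best=260 via (B,nl_idx)
  {AC}: card=600; try (C,nl_idx)→800, (A,hash)→800, (C,merge)→3140, (A,merge)→3420, (C,hash)→5440, (C,nl)→6020 …(+1); best=800 via (C,nl_idx)
  {ABD}: card=80; try (B,nl_idx)→480, (D,hash)→540, (D,merge)→1020, (D,nl)→1860, (B,merge)→2160, (B,hash)→3460 …(+1); best=480 via (B,nl_idx)
  {ACD}: card=600; try (C,nl_idx)→1020, (D,hash)→1600, (C,merge)→3360, (C,hash)→5660, (C,nl)→6240, (D,merge)→7520 …(+1); best=1020 via (C,nl_idx)
  {ABC}: card=2400; try (C,nl_idx)→3380, (C,merge)→3900, (B,hash)→4600, (C,hash)→5740, (B,nl_idx)→8000, (B,merge)→9200 …(+2); best=3380 via (C,nl_idx)
  {ABCD}: card=2400; try (C,nl_idx)→3600, (C,merge)→4120, (B,hash)→4820, (C,hash)→5960, (D,hash)→5980, (B,nl_idx)→8220 …(+5); best=3600 via (C,nl_idx)

3600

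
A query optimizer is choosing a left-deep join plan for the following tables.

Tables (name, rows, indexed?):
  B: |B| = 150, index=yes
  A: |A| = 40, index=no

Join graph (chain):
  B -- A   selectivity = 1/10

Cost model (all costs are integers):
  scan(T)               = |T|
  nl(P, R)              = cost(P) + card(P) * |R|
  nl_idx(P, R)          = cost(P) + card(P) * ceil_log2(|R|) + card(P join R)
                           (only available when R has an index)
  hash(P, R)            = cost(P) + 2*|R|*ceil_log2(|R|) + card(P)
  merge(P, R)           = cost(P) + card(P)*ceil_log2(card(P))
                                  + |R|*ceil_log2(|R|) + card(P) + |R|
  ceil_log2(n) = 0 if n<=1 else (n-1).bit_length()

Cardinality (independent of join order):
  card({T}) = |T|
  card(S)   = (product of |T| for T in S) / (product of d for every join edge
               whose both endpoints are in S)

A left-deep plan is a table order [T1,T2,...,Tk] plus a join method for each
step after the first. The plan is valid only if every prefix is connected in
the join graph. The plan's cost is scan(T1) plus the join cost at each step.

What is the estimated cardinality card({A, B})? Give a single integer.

Tables in S: A(40), B(150)
Edges inside S: B-A(d=10)
numerator = 40 * 150 = 6000
denominator = 10 = 10
card(S) = 6000 / 10 = 600

600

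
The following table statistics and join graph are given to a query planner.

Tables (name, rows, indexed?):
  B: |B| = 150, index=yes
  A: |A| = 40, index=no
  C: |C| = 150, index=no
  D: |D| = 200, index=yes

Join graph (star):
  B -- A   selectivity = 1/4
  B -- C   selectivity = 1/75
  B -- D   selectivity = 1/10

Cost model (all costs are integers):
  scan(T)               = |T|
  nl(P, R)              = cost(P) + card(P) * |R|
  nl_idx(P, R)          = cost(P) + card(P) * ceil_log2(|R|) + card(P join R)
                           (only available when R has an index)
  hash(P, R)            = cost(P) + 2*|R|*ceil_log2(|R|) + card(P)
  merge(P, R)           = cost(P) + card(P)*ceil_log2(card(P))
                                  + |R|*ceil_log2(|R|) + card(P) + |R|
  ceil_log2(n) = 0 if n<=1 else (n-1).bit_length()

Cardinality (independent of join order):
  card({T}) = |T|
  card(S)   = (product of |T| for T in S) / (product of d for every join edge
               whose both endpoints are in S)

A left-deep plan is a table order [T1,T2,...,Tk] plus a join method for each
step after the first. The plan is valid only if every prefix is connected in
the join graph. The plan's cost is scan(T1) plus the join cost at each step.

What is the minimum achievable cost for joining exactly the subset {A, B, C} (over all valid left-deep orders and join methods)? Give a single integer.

2430

Selinger DP over subsets of {A,B,C}:
  {B}: scan cost=150, card=150
  {A}: scan cost=40, card=40
  {C}: scan cost=150, card=150
  {AB}: card=1500; try (A,hash)→780, (B,merge)→1670, (A,merge)→1780, (B,nl_idx)→1860, (B,hash)→2480, (B,nl)→6040 …(+1); best=780 via (A,hash)
  {BC}: card=300; try (B,nl_idx)→1650, (C,hash)→2700, (B,hash)→2700, (C,merge)→2850, (B,merge)→2850, (C,nl)→22650 …(+1); best=1650 via (B,nl_idx)
  {ABC}: card=3000; try (A,hash)→2430, (C,hash)→4680, (A,merge)→4930, (A,nl)→13650, (C,merge)→20130, (C,nl)→225780; best=2430 via (A,hash)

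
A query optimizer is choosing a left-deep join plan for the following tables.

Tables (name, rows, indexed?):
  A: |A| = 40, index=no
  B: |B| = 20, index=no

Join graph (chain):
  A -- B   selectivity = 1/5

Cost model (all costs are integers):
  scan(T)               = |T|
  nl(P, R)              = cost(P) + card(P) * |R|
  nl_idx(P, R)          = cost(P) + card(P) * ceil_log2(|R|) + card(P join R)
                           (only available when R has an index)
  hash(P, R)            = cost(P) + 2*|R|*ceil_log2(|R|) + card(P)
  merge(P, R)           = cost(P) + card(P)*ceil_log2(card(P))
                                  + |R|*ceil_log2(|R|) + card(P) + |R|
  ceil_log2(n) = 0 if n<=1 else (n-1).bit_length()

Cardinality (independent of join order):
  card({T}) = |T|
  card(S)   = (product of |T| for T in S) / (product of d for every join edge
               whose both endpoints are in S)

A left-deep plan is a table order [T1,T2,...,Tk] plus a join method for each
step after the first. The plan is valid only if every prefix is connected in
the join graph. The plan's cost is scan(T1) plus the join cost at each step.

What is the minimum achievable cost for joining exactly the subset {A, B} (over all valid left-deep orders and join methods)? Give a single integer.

Selinger DP over subsets of {A,B}:
  {A}: scan cost=40, card=40
  {B}: scan cost=20, card=20
  {AB}: card=160; try (B,hash)→280, (A,merge)→420, (B,merge)→440, (A,hash)→520, (A,nl)→820, (B,nl)→840; best=280 via (B,hash)

280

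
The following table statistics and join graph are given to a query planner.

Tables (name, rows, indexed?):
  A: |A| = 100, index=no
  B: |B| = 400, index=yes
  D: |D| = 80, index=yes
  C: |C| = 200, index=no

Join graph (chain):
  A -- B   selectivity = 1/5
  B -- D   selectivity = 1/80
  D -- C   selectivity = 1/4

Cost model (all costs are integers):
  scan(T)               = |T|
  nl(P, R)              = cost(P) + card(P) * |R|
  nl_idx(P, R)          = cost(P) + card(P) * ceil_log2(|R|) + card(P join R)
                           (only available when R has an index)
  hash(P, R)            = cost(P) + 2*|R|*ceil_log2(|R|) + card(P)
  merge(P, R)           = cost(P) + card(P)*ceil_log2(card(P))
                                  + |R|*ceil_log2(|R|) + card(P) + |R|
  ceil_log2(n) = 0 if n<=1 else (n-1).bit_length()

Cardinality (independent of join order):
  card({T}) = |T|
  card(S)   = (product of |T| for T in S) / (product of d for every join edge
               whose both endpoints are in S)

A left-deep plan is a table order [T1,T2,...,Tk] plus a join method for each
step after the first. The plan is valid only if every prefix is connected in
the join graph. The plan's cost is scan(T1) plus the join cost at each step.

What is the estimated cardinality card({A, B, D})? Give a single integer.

Tables in S: A(100), B(400), D(80)
Edges inside S: A-B(d=5), B-D(d=80)
numerator = 100 * 400 * 80 = 3200000
denominator = 5 * 80 = 400
card(S) = 3200000 / 400 = 8000

8000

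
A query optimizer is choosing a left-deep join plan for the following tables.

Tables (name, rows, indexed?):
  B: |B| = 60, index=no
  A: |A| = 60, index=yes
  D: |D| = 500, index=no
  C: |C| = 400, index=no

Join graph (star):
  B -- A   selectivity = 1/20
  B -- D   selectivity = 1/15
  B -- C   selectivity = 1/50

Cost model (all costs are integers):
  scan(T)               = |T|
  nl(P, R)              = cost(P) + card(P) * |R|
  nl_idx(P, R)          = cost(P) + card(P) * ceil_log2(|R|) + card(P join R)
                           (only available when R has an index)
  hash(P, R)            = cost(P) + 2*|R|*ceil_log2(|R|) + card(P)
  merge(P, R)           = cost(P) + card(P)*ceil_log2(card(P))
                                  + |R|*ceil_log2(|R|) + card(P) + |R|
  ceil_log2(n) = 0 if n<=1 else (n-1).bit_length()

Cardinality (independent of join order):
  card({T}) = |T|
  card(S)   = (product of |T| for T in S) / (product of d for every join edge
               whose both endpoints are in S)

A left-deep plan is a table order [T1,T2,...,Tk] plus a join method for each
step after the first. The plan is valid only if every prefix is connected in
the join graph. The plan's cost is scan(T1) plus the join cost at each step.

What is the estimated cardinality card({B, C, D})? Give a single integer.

16000

Tables in S: B(60), C(400), D(500)
Edges inside S: B-D(d=15), B-C(d=50)
numerator = 60 * 400 * 500 = 12000000
denominator = 15 * 50 = 750
card(S) = 12000000 / 750 = 16000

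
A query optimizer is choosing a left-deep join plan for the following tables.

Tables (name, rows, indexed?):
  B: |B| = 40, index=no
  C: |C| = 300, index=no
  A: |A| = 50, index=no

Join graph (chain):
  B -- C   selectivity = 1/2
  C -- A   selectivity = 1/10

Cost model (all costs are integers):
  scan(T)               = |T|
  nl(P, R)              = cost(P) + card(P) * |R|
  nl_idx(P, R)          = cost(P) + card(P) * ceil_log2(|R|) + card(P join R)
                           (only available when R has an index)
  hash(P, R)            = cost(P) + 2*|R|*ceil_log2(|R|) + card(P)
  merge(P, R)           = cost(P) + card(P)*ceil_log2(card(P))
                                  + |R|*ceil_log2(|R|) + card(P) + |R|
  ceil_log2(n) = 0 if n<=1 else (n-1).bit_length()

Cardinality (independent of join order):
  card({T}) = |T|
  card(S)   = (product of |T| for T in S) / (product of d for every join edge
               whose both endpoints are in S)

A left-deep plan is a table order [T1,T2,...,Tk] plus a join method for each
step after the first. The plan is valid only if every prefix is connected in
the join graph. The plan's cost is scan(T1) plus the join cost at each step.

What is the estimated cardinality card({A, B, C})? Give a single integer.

Tables in S: A(50), B(40), C(300)
Edges inside S: B-C(d=2), C-A(d=10)
numerator = 50 * 40 * 300 = 600000
denominator = 2 * 10 = 20
card(S) = 600000 / 20 = 30000

30000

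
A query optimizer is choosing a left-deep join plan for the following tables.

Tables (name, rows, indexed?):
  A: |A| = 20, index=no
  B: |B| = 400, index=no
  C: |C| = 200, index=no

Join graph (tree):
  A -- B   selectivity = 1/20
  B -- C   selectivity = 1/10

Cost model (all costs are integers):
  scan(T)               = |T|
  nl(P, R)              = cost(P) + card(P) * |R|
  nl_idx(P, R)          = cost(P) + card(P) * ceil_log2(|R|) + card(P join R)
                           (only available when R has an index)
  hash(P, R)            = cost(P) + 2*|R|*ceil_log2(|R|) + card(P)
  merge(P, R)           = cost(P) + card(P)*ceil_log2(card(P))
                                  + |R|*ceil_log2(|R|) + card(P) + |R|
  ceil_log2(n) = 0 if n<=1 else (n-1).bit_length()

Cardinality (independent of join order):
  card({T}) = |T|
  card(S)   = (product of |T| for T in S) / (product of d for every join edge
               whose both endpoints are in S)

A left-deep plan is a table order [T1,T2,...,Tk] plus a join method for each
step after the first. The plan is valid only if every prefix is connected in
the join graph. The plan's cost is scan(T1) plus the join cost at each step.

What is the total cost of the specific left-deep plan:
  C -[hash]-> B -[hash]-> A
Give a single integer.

15800

step 1: scan C: cost=200, card=200
step 2: join B via hash
    card(P join B) = 200*400/(10) = 8000
    cost = 200 + 2*400*9 + 200 = 7600
step 3: join A via hash
    card(P join A) = 8000*20/(20) = 8000
    cost = 7600 + 2*20*5 + 8000 = 15800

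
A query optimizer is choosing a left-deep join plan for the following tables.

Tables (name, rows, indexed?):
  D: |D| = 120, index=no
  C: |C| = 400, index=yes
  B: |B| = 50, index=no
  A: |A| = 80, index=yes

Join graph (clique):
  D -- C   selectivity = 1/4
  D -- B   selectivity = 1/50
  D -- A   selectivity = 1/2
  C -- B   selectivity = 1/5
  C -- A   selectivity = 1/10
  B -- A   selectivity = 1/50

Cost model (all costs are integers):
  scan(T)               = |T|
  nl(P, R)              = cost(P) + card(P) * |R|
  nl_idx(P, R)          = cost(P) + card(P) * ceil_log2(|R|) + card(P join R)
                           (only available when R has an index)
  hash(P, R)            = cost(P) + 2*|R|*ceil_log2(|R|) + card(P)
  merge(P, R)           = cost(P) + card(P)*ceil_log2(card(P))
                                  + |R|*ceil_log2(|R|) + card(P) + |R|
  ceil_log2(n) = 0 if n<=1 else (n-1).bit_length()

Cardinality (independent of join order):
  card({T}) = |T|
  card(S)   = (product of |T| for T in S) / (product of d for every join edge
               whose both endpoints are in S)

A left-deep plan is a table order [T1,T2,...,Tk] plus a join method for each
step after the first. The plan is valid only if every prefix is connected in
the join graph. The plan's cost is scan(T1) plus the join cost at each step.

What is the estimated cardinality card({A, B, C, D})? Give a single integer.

192

Tables in S: A(80), B(50), C(400), D(120)
Edges inside S: D-C(d=4), D-B(d=50), D-A(d=2), C-B(d=5), C-A(d=10), B-A(d=50)
numerator = 80 * 50 * 400 * 120 = 192000000
denominator = 4 * 50 * 2 * 5 * 10 * 50 = 1000000
card(S) = 192000000 / 1000000 = 192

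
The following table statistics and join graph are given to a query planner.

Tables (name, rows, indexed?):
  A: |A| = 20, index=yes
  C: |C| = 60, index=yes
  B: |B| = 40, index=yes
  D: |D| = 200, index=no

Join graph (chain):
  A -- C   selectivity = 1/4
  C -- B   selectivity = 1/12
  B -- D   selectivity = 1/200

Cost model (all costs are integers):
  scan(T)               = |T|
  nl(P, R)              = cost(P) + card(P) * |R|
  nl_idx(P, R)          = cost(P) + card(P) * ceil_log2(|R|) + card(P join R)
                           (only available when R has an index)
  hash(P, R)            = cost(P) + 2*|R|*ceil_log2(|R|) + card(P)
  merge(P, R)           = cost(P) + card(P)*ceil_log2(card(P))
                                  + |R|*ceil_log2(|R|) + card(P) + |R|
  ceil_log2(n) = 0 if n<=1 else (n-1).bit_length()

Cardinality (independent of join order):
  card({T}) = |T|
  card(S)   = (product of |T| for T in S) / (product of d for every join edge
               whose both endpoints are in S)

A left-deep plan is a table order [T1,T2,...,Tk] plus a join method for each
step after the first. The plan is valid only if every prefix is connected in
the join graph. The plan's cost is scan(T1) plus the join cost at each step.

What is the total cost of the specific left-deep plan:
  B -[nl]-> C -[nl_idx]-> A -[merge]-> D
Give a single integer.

17240

step 1: scan B: cost=40, card=40
step 2: join C via nl
    card(P join C) = 40*60/(12) = 200
    cost = 40 + 40*60 = 2440
step 3: join A via nl_idx
    card(P join A) = 200*20/(4) = 1000
    cost = 2440 + 200*5 + 1000 = 4440
step 4: join D via merge
    card(P join D) = 1000*200/(200) = 1000
    cost = 4440 + 1000*10 + 200*8 + 1000 + 200 = 17240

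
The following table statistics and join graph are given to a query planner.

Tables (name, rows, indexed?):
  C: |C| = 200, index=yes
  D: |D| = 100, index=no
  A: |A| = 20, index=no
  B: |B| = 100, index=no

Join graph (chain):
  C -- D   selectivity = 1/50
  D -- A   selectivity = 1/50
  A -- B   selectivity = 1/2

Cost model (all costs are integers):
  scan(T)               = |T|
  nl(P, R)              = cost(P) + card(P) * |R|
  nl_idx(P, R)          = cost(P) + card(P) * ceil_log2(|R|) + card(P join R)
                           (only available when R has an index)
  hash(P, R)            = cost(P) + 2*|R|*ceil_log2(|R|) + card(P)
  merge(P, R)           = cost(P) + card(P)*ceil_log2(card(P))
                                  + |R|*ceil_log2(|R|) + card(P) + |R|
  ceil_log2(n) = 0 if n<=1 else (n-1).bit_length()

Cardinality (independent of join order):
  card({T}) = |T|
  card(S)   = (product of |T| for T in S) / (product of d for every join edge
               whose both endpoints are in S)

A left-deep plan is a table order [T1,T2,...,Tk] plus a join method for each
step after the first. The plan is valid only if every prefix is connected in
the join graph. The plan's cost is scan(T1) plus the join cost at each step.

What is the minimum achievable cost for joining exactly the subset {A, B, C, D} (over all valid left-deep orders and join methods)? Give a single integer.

Selinger DP over subsets of {A,B,C,D}:
  {C}: scan cost=200, card=200
  {D}: scan cost=100, card=100
  {A}: scan cost=20, card=20
  {B}: scan cost=100, card=100
  {CD}: card=400; try (C,nl_idx)→1300, (D,hash)→1800, (C,merge)→2700, (D,merge)→2800, (C,hash)→3400, (C,nl)→20100 …(+1); best=1300 via (C,nl_idx)
  {AD}: card=40; try (A,hash)→400, (D,merge)→940, (A,merge)→1020, (D,hash)→1440, (D,nl)→2020, (A,nl)→2100; best=400 via (A,hash)
  {AB}: card=1000; try (A,hash)→400, (B,merge)→940, (A,merge)→1020, (B,hash)→1440, (B,nl)→2020, (A,nl)→2100; best=400 via (A,hash)
  {ACD}: card=160; try (C,nl_idx)→880, (A,hash)→1900, (C,merge)→2480, (C,hash)→3640, (A,merge)→5420, (C,nl)→8400 …(+1); best=880 via (C,nl_idx)
  {ABD}: card=2000; try (B,merge)→1480, (B,hash)→1840, (D,hash)→2800, (B,nl)→4400, (D,merge)→12200, (D,nl)→100400; best=1480 via (B,merge)
  {ABCD}: card=8000; try (B,hash)→2440, (B,merge)→3120, (C,hash)→6680, (B,nl)→16880, (C,nl_idx)→25480, (C,merge)→27280 …(+1); best=2440 via (B,hash)

2440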